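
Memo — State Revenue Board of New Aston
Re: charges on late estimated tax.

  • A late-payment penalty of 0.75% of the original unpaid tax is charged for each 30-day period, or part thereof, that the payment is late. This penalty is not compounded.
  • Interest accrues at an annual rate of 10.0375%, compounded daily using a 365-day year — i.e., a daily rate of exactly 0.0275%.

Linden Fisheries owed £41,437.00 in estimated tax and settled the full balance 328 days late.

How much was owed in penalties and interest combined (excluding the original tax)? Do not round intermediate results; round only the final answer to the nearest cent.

Penalty periods: ⌈328/30⌉ = 11; penalty = 11 × 0.75% × £41,437.00 = £3,418.55…
Interest: £41,437.00 × ((1 + 0.000275)^328 − 1) = £41,437.00 × 0.09437957… = £3,910.8062…
Penalties + interest = £3,418.5525 + £3,910.8062… = £7,329.36

£7,329.36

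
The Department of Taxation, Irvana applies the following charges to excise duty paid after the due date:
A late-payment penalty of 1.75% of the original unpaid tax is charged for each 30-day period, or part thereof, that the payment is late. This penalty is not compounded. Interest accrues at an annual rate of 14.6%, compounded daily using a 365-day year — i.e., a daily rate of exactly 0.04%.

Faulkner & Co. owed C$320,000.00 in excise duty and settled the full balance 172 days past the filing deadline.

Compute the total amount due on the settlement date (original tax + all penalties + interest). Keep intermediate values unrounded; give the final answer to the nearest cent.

C$376,386.31

Penalty periods: ⌈172/30⌉ = 6; penalty = 6 × 1.75% × C$320,000.00 = C$33,600.00
Interest: C$320,000.00 × ((1 + 0.0004)^172 − 1) = C$320,000.00 × 0.07120721… = C$22,786.3064…
Total = C$320,000.00 + C$33,600.0000 + C$22,786.3064… = C$376,386.31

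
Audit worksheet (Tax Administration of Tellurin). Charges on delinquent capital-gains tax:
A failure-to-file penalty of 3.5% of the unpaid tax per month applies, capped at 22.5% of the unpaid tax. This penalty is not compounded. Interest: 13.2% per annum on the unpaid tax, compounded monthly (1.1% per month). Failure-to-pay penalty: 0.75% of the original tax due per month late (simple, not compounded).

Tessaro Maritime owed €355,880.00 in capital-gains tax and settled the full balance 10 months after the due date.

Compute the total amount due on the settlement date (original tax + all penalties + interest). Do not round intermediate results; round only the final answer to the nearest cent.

Failure-to-file: 10 × 3.5% × €355,880.00 = €124,558.00, capped at 22.5% × €355,880.00 = €80,073.00
Failure-to-pay penalty: 10 × 0.75% × €355,880.00 = €26,691.00
Interest: €355,880.00 × ((1 + 0.011)^10 − 1) = €355,880.00 × 0.1156078… = €41,142.5165…
Total = €355,880.00 + €106,764.0000 + €41,142.5165… = €503,786.52

€503,786.52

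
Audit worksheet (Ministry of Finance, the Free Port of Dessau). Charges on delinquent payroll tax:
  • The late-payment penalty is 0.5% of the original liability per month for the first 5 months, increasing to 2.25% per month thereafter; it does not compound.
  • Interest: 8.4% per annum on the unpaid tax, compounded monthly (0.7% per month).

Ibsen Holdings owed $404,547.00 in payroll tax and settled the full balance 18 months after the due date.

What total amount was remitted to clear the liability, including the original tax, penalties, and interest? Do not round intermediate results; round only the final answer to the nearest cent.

$587,112.74

Penalty, months 1–5: 5 × 0.5% × $404,547.00 = $10,113.68…
Penalty, months 6–18: 13 × 2.25% × $404,547.00 = $118,330.00…
Interest: $404,547.00 × ((1 + 0.007)^18 − 1) = $404,547.00 × 0.1337844… = $54,122.0701…
Total = $404,547.00 + $128,443.6725 + $54,122.0701… = $587,112.74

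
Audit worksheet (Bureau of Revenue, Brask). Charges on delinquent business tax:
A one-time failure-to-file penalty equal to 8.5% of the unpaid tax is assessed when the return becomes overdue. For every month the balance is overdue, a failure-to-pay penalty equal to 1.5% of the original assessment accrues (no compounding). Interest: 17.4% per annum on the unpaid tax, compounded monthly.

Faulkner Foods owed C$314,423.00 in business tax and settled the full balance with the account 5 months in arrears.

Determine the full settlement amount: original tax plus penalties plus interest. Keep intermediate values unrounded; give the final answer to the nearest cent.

C$388,197.08

Failure-to-file penalty: 8.5% × C$314,423.00 = C$26,725.96…
Failure-to-pay penalty = 1.5% × C$314,423.00 × 5 mo = C$23,581.73…
Interest (17.4%/yr ÷ 12 = 1.45%/month): C$314,423.00 × ((1 + 0.0145)^5 − 1) = C$23,466.3971…
Total = C$314,423.00 + C$50,307.6800 + C$23,466.3971… = C$388,197.08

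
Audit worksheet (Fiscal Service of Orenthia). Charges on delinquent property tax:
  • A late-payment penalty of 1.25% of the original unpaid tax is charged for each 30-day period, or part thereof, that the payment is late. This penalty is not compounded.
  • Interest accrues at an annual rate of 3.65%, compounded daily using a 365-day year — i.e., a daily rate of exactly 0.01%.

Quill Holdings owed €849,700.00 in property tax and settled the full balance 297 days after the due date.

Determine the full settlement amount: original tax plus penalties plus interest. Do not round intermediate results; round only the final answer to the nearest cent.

€981,525.78

Penalty periods: ⌈297/30⌉ = 10; penalty = 10 × 1.25% × €849,700.00 = €106,212.50
Interest: €849,700.00 × ((1 + 0.0001)^297 − 1) = €849,700.00 × 0.03014391… = €25,613.2840…
Total = €849,700.00 + €106,212.5000 + €25,613.2840… = €981,525.78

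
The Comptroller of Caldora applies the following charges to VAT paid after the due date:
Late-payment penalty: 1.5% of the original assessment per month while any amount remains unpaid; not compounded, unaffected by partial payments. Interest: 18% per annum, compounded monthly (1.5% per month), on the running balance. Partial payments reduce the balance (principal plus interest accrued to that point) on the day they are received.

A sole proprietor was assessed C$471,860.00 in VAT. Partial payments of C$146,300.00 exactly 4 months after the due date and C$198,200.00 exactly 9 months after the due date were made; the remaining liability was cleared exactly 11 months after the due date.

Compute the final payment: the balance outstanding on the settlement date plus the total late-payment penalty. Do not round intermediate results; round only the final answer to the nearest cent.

Balance at month 4: C$471,860.0000 × (1 + 0.015)^4 = C$500,815.0050…
After C$146,300.00 payment: C$500,815.0050… − C$146,300.00 = C$354,515.0050…
Balance at month 9: C$354,515.0050… × (1 + 0.015)^5 = C$381,913.3440…
After C$198,200.00 payment: C$381,913.3440… − C$198,200.00 = C$183,713.3440…
Balance at month 11: C$183,713.3440… × (1 + 0.015)^2 = C$189,266.0798…
Penalty: 11 × 1.5% × C$471,860.00 = C$77,856.90
Final settlement = outstanding balance + penalty = C$189,266.0798… + C$77,856.90 = C$267,122.98

C$267,122.98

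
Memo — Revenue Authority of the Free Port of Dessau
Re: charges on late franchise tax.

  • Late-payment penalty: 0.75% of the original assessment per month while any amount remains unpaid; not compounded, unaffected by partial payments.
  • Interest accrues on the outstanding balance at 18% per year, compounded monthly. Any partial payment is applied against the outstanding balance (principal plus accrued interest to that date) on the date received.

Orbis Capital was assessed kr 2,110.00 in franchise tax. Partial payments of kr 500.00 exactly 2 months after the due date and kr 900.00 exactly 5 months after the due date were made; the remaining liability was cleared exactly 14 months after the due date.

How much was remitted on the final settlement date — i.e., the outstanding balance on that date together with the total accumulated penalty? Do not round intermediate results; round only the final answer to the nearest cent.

kr 1,193.69

Monthly rate = 18% ÷ 12 = 1.5%
Balance at month 2: kr 2,110.0000 × (1 + 0.015)^2 = kr 2,173.7748…
After kr 500.00 payment: kr 2,173.7748… − kr 500.00 = kr 1,673.7748…
Balance at month 5: kr 1,673.7748… × (1 + 0.015)^3 = kr 1,750.2301…
After kr 900.00 payment: kr 1,750.2301… − kr 900.00 = kr 850.2301…
Balance at month 14: kr 850.2301… × (1 + 0.015)^9 = kr 972.1445…
Penalty: 14 × 0.75% × kr 2,110.00 = kr 221.55
Final settlement = outstanding balance + penalty = kr 972.1445… + kr 221.55 = kr 1,193.69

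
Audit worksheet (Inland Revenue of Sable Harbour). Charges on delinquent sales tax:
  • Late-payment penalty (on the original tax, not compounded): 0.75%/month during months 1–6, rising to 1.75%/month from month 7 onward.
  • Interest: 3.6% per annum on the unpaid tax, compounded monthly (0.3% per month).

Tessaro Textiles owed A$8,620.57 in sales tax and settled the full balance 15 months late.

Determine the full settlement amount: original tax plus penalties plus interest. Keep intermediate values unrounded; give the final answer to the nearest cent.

A$10,762.41

Penalty, months 1–6: 6 × 0.75% × A$8,620.57 = A$387.93…
Penalty, months 7–15: 9 × 1.75% × A$8,620.57 = A$1,357.74…
Interest: A$8,620.57 × ((1 + 0.003)^15 − 1) = A$8,620.57 × 0.0459574… = A$396.1790…
Total = A$8,620.57 + A$1,745.6654… + A$396.1790… = A$10,762.41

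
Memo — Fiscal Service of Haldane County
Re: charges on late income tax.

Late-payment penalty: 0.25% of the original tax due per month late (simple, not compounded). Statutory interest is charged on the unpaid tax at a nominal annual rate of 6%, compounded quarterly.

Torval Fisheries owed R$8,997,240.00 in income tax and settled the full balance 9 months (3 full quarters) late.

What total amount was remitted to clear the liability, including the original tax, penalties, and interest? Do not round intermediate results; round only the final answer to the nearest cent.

R$9,610,657.20

Late-payment penalty: 9 × 0.25% × R$8,997,240.00 = R$202,437.90
Interest (6%/yr ÷ 4 = 1.5%/quarter): R$8,997,240.00 × ((1 + 0.015)^3 − 1) = R$410,979.3027…
Total = R$8,997,240.00 + R$202,437.9000 + R$410,979.3027… = R$9,610,657.20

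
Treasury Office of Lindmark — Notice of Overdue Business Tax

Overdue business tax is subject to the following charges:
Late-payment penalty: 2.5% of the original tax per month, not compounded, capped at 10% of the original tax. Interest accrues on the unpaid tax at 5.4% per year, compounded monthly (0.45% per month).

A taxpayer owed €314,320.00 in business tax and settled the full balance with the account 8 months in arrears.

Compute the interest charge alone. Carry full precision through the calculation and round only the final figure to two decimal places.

€11,495.35

Interest: €314,320.00 × ((1 + 0.0045)^8 − 1) = €314,320.00 × 0.0365721… = €11,495.3525…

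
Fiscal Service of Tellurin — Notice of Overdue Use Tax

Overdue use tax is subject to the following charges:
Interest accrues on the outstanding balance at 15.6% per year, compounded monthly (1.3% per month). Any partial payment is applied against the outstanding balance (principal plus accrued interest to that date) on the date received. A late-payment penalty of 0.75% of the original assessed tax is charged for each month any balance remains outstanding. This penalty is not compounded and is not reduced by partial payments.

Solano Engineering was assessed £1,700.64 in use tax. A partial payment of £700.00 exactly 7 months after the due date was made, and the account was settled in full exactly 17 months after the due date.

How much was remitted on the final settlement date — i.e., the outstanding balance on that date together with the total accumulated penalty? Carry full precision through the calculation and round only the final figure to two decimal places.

£1,538.55

Balance at month 7: £1,700.6400 × (1 + 0.013)^7 = £1,861.5663…
After £700.00 payment: £1,861.5663… − £700.00 = £1,161.5663…
Balance at month 17: £1,161.5663… × (1 + 0.013)^10 = £1,321.7169…
Penalty: 17 × 0.75% × £1,700.64 = £216.83…
Final settlement = outstanding balance + penalty = £1,321.7169… + £216.83… = £1,538.55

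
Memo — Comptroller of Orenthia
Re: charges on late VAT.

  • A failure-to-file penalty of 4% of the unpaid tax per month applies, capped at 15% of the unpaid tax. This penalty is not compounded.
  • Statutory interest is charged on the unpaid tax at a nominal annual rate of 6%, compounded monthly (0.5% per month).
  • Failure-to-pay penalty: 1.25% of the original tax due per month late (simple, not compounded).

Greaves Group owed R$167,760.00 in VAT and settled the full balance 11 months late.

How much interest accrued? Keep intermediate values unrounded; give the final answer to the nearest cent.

R$9,460.96

Interest: R$167,760.00 × ((1 + 0.005)^11 − 1) = R$167,760.00 × 0.0563958… = R$9,460.9649…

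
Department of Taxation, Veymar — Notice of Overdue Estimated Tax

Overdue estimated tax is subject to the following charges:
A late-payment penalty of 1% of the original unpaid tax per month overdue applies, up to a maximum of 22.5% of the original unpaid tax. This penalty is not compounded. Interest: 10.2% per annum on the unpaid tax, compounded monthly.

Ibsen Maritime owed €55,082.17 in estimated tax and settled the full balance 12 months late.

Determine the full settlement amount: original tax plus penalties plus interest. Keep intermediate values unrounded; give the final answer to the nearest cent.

€67,580.66

Penalty: 12 × 1% × €55,082.17 = €6,609.86… (below the 22.5% cap of €12,393.49…)
Interest (10.2%/yr ÷ 12 = 0.85%/month): €55,082.17 × ((1 + 0.0085)^12 − 1) = €5,888.6270…
Total = €55,082.17 + €6,609.8604 + €5,888.6270… = €67,580.66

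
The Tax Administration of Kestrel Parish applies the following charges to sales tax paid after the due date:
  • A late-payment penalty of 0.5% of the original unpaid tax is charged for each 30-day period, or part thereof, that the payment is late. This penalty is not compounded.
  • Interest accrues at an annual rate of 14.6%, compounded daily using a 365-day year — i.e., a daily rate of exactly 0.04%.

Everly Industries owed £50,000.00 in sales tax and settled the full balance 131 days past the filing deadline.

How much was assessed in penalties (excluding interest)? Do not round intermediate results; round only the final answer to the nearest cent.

Penalty periods: ⌈131/30⌉ = 5; penalty = 5 × 0.5% × £50,000.00 = £1,250.00

£1,250.00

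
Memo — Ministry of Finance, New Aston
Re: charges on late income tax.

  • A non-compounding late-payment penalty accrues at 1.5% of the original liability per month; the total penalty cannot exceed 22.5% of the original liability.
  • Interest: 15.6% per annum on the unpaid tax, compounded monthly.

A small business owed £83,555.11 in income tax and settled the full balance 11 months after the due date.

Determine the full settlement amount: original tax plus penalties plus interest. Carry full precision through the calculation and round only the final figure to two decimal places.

Penalty: 11 × 1.5% × £83,555.11 = £13,786.59… (below the 22.5% cap of £18,799.90…)
Interest (15.6%/yr ÷ 12 = 1.3%/month): £83,555.11 × ((1 + 0.013)^11 − 1) = £12,756.1167…
Total = £83,555.11 + £13,786.5932… + £12,756.1167… = £110,097.82

£110,097.82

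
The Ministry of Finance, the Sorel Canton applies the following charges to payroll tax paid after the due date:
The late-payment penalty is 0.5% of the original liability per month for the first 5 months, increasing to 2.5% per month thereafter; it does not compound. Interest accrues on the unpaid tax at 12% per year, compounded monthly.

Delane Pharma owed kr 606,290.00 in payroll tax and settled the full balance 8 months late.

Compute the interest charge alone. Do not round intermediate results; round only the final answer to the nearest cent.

kr 50,235.19

Interest (12%/yr ÷ 12 = 1%/month): kr 606,290.00 × ((1 + 0.01)^8 − 1) = kr 50,235.1921…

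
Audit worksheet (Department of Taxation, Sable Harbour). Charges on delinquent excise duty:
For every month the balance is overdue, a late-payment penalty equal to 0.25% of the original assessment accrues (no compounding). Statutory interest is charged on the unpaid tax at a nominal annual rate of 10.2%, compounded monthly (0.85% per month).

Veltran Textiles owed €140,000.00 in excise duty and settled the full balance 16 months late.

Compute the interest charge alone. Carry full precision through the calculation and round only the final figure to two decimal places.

€20,303.31

Interest: €140,000.00 × ((1 + 0.0085)^16 − 1) = €140,000.00 × 0.1450236… = €20,303.3050…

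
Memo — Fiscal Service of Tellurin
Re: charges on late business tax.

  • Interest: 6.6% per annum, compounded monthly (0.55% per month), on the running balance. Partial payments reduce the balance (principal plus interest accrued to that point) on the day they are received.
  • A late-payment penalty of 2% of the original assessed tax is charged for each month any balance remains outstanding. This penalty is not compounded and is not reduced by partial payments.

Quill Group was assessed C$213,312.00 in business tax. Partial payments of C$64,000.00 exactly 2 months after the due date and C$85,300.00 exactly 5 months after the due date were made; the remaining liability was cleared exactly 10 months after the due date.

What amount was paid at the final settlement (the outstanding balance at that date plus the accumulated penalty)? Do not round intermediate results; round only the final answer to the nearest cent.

Balance at month 2: C$213,312.0000 × (1 + 0.0055)^2 = C$215,664.8847…
After C$64,000.00 payment: C$215,664.8847… − C$64,000.00 = C$151,664.8847…
Balance at month 5: C$151,664.8847… × (1 + 0.0055)^3 = C$154,181.1441…
After C$85,300.00 payment: C$154,181.1441… − C$85,300.00 = C$68,881.1441…
Balance at month 10: C$68,881.1441… × (1 + 0.0055)^5 = C$70,796.3270…
Penalty: 10 × 2% × C$213,312.00 = C$42,662.40
Final settlement = outstanding balance + penalty = C$70,796.3270… + C$42,662.40 = C$113,458.73

C$113,458.73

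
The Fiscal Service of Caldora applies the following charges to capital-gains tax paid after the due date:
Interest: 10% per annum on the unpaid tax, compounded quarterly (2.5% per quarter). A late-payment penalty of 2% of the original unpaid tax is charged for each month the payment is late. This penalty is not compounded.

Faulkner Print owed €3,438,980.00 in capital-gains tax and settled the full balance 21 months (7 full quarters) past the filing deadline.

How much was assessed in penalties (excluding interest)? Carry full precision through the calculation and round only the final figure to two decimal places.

€1,444,371.60

Late-payment penalty = 2% × €3,438,980.00 × 21 mo = €1,444,371.60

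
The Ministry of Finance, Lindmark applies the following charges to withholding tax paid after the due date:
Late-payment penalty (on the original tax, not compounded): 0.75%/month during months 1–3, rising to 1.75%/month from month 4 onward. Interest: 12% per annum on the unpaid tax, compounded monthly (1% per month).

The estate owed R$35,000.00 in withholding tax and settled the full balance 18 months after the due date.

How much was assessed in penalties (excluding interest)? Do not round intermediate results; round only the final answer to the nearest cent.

R$9,975.00

Penalty, months 1–3: 3 × 0.75% × R$35,000.00 = R$787.50
Penalty, months 4–18: 15 × 1.75% × R$35,000.00 = R$9,187.50
Total penalty = R$787.50 + R$9,187.50 = R$9,975.00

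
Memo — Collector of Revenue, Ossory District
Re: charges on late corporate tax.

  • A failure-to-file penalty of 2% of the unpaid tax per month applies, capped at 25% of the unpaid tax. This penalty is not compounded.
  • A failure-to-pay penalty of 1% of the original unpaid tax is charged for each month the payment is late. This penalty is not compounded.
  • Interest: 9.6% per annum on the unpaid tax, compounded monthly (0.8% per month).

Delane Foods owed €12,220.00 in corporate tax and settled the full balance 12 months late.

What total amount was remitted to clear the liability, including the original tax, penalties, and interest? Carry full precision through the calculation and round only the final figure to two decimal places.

Failure-to-file: 12 × 2% × €12,220.00 = €2,932.80 (under the 25% cap)
Failure-to-pay penalty: 12 × 1% × €12,220.00 = €1,466.40
Interest: €12,220.00 × ((1 + 0.008)^12 − 1) = €12,220.00 × 0.1003387… = €1,226.1388…
Total = €12,220.00 + €4,399.2000 + €1,226.1388… = €17,845.34

€17,845.34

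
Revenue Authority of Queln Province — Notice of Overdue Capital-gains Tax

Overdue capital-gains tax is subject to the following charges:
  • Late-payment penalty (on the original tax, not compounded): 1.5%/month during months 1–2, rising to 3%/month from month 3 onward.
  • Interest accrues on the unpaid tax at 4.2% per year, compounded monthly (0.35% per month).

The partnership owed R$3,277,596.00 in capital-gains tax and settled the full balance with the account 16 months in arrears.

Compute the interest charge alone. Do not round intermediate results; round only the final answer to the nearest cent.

R$188,443.04

Interest: R$3,277,596.00 × ((1 + 0.0035)^16 − 1) = R$3,277,596.00 × 0.0574943… = R$188,443.0399…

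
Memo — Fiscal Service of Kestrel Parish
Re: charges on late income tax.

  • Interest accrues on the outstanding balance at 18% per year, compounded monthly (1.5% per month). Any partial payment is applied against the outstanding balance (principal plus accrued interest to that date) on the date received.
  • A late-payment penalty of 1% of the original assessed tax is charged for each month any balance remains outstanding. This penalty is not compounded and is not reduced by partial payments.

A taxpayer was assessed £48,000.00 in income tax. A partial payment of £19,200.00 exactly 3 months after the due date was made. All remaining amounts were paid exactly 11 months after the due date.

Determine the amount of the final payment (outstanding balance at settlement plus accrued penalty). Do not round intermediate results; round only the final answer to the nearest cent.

£40,192.89

Balance at month 3: £48,000.0000 × (1 + 0.015)^3 = £50,192.5620
After £19,200.00 payment: £50,192.5620 − £19,200.00 = £30,992.5620
Balance at month 11: £30,992.5620 × (1 + 0.015)^8 = £34,912.8913…
Penalty: 11 × 1% × £48,000.00 = £5,280.00
Final settlement = outstanding balance + penalty = £34,912.8913… + £5,280.00 = £40,192.89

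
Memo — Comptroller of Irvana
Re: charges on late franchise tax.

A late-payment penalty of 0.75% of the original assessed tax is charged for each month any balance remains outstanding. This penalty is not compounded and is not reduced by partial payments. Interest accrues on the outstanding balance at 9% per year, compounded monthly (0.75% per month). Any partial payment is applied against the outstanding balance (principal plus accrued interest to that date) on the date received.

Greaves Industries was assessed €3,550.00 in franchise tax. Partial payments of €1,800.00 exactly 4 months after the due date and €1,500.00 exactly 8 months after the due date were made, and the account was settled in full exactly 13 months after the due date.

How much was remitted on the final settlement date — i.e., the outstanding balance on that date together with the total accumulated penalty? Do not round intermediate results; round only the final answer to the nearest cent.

Balance at month 4: €3,550.0000 × (1 + 0.0075)^4 = €3,657.7041…
After €1,800.00 payment: €3,657.7041… − €1,800.00 = €1,857.7041…
Balance at month 8: €1,857.7041… × (1 + 0.0075)^4 = €1,914.0654…
After €1,500.00 payment: €1,914.0654… − €1,500.00 = €414.0654…
Balance at month 13: €414.0654… × (1 + 0.0075)^5 = €429.8275…
Penalty: 13 × 0.75% × €3,550.00 = €346.13…
Final settlement = outstanding balance + penalty = €429.8275… + €346.13… = €775.95

€775.95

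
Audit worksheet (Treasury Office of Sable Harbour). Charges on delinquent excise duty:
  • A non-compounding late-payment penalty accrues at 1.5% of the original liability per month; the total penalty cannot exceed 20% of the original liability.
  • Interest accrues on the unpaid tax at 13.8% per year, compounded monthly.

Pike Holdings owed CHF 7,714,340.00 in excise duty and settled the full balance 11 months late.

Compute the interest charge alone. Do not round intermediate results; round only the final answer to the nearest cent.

Interest (13.8%/yr ÷ 12 = 1.15%/month): CHF 7,714,340.00 × ((1 + 0.0115)^11 − 1) = CHF 1,033,957.3110…

CHF 1,033,957.31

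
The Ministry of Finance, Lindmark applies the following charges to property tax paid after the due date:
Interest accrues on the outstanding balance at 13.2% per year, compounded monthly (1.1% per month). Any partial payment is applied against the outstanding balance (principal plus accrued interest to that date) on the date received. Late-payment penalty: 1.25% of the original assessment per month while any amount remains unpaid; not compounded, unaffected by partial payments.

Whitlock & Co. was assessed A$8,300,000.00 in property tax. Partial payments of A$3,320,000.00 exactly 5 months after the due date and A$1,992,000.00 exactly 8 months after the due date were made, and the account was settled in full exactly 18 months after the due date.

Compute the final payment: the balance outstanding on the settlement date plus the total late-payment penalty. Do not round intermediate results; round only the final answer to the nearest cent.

Balance at month 5: A$8,300,000.0000 × (1 + 0.011)^5 = A$8,766,654.0819…
After A$3,320,000.00 payment: A$8,766,654.0819… − A$3,320,000.00 = A$5,446,654.0819…
Balance at month 8: A$5,446,654.0819… × (1 + 0.011)^3 = A$5,628,378.0516…
After A$1,992,000.00 payment: A$5,628,378.0516… − A$1,992,000.00 = A$3,636,378.0516…
Balance at month 18: A$3,636,378.0516… × (1 + 0.011)^10 = A$4,056,771.8474…
Penalty: 18 × 1.25% × A$8,300,000.00 = A$1,867,500.00
Final settlement = outstanding balance + penalty = A$4,056,771.8474… + A$1,867,500.00 = A$5,924,271.85

A$5,924,271.85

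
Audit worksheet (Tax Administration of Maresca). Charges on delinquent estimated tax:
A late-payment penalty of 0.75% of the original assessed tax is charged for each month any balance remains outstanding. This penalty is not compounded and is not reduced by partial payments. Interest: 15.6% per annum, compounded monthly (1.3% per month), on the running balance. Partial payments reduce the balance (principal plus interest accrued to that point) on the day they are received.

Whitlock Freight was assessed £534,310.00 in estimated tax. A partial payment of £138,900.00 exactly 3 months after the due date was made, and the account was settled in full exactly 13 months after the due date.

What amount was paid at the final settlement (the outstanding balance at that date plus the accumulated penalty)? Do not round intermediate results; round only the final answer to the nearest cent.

Balance at month 3: £534,310.0000 × (1 + 0.013)^3 = £555,420.1590…
After £138,900.00 payment: £555,420.1590… − £138,900.00 = £416,520.1590…
Balance at month 13: £416,520.1590… × (1 + 0.013)^10 = £473,947.7645…
Penalty: 13 × 0.75% × £534,310.00 = £52,095.23…
Final settlement = outstanding balance + penalty = £473,947.7645… + £52,095.23… = £526,042.99

£526,042.99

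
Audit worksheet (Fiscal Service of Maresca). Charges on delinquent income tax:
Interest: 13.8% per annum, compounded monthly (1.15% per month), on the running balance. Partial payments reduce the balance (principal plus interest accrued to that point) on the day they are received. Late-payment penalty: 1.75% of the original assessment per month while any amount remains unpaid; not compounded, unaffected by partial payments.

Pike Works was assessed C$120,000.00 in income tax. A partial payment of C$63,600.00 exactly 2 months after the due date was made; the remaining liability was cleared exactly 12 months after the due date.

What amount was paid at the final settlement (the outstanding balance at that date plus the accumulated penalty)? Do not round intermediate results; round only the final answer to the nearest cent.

C$91,544.29

Balance at month 2: C$120,000.0000 × (1 + 0.0115)^2 = C$122,775.8700
After C$63,600.00 payment: C$122,775.8700 − C$63,600.00 = C$59,175.8700
Balance at month 12: C$59,175.8700 × (1 + 0.0115)^10 = C$66,344.2857…
Penalty: 12 × 1.75% × C$120,000.00 = C$25,200.00
Final settlement = outstanding balance + penalty = C$66,344.2857… + C$25,200.00 = C$91,544.29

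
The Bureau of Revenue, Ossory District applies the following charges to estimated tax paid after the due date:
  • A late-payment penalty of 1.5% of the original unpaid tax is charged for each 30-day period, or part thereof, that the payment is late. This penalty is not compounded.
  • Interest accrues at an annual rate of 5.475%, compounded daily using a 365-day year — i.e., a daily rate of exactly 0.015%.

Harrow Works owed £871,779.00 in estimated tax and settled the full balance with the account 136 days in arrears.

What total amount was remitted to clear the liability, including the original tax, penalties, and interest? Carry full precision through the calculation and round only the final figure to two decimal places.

Penalty periods: ⌈136/30⌉ = 5; penalty = 5 × 1.5% × £871,779.00 = £65,383.43…
Interest: £871,779.00 × ((1 + 0.00015)^136 − 1) = £871,779.00 × 0.02060794… = £17,965.5700…
Total = £871,779.00 + £65,383.4250 + £17,965.5700… = £955,128.00

£955,128.00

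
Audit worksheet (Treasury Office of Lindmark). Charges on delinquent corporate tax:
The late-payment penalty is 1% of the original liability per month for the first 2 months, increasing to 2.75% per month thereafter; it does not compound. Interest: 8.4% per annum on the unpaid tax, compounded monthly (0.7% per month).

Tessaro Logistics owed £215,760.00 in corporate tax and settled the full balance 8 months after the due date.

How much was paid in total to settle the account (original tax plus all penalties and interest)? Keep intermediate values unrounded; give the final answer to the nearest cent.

Penalty, months 1–2: 2 × 1% × £215,760.00 = £4,315.20
Penalty, months 3–8: 6 × 2.75% × £215,760.00 = £35,600.40
Interest: £215,760.00 × ((1 + 0.007)^8 − 1) = £215,760.00 × 0.0573914… = £12,382.7635…
Total = £215,760.00 + £39,915.6000 + £12,382.7635… = £268,058.36

£268,058.36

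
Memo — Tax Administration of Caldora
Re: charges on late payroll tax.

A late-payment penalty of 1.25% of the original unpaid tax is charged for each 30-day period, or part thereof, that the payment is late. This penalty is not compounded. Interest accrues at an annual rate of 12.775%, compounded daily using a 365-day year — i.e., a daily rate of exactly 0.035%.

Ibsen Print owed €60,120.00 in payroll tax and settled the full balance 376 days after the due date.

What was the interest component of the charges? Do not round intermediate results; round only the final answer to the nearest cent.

€8,454.42

Interest: €60,120.00 × ((1 + 0.00035)^376 − 1) = €60,120.00 × 0.14062570… = €8,454.4174…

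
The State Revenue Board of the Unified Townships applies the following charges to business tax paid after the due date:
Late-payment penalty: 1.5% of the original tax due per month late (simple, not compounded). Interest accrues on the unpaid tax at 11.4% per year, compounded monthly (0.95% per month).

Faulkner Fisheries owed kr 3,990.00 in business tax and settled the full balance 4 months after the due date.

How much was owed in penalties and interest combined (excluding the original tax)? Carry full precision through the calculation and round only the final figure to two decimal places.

kr 393.19

Late-payment penalty: 4 × 1.5% × kr 3,990.00 = kr 239.40
Interest: kr 3,990.00 × ((1 + 0.0095)^4 − 1) = kr 3,990.00 × 0.0385449… = kr 153.7943…
Penalties + interest = kr 239.4000 + kr 153.7943… = kr 393.19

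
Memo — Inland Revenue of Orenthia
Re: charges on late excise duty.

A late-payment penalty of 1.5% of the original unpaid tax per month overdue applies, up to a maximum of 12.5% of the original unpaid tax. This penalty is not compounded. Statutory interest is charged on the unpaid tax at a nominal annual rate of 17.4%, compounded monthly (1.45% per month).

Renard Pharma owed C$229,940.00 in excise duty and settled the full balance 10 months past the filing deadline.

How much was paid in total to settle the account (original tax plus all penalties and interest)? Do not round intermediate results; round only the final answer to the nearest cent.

C$294,285.61

Penalty (uncapped): 10 × 1.5% × C$229,940.00 = C$34,491.00; cap = 12.5% × C$229,940.00 = C$28,742.50 → penalty = C$28,742.50
Interest: C$229,940.00 × ((1 + 0.0145)^10 − 1) = C$229,940.00 × 0.1548365… = C$35,603.1121…
Total = C$229,940.00 + C$28,742.5000 + C$35,603.1121… = C$294,285.61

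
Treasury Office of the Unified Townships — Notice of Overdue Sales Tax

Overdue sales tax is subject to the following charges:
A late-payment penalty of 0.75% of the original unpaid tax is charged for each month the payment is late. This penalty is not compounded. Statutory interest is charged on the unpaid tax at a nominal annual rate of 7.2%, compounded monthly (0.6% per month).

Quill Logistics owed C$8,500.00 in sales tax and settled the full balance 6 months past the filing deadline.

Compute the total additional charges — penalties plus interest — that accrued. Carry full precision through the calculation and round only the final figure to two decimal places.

Late-payment penalty: 6 × 0.75% × C$8,500.00 = C$382.50
Interest: C$8,500.00 × ((1 + 0.006)^6 − 1) = C$8,500.00 × 0.0365443… = C$310.6269…
Penalties + interest = C$382.5000 + C$310.6269… = C$693.13

C$693.13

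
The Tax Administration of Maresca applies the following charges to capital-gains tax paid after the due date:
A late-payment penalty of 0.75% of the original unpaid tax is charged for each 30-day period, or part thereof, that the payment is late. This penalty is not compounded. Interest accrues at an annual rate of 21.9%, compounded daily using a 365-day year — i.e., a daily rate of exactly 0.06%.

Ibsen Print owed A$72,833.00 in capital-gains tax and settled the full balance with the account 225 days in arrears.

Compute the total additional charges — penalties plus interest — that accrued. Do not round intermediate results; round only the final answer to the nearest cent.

Penalty periods: ⌈225/30⌉ = 8; penalty = 8 × 0.75% × A$72,833.00 = A$4,369.98
Interest: A$72,833.00 × ((1 + 0.0006)^225 − 1) = A$72,833.00 × 0.14449045… = A$10,523.6730…
Penalties + interest = A$4,369.9800 + A$10,523.6730… = A$14,893.65

A$14,893.65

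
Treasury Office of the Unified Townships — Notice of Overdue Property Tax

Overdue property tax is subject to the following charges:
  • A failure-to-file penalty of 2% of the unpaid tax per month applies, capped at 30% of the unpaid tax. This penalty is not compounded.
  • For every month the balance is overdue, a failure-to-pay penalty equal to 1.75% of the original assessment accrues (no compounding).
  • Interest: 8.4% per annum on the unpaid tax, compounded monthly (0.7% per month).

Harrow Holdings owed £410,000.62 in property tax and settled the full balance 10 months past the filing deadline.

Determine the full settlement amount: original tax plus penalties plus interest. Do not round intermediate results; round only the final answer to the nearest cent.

£593,372.03

Failure-to-file: 10 × 2% × £410,000.62 = £82,000.12… (under the 30% cap)
Failure-to-pay penalty = 1.75% × £410,000.62 × 10 mo = £71,750.11…
Interest: £410,000.62 × ((1 + 0.007)^10 − 1) = £410,000.62 × 0.0722467… = £29,621.1789…
Total = £410,000.62 + £153,750.2325 + £29,621.1789… = £593,372.03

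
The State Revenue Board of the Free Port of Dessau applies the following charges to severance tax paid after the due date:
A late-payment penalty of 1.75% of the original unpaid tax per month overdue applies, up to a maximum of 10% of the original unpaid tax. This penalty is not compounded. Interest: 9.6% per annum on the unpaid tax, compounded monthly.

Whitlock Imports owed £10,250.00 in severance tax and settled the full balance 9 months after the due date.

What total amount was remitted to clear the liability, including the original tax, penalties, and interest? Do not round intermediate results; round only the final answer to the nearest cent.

Penalty (uncapped): 9 × 1.75% × £10,250.00 = £1,614.38…; cap = 10% × £10,250.00 = £1,025.00 → penalty = £1,025.00
Interest (9.6%/yr ÷ 12 = 0.8%/month): £10,250.00 × ((1 + 0.008)^9 − 1) = £762.0622…
Total = £10,250.00 + £1,025.0000 + £762.0622… = £12,037.06

£12,037.06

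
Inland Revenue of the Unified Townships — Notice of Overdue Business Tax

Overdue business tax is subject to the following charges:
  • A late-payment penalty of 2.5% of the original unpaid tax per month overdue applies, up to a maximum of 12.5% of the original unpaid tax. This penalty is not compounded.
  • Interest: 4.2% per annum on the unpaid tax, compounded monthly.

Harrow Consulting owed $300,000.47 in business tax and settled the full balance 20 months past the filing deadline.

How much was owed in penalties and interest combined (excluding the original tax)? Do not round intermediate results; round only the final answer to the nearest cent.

Penalty (uncapped): 20 × 2.5% × $300,000.47 = $150,000.24…; cap = 12.5% × $300,000.47 = $37,500.06… → penalty = $37,500.06…
Interest (4.2%/yr ÷ 12 = 0.35%/month): $300,000.47 × ((1 + 0.0035)^20 − 1) = $21,713.1678…
Penalties + interest = $37,500.0588… + $21,713.1678… = $59,213.23

$59,213.23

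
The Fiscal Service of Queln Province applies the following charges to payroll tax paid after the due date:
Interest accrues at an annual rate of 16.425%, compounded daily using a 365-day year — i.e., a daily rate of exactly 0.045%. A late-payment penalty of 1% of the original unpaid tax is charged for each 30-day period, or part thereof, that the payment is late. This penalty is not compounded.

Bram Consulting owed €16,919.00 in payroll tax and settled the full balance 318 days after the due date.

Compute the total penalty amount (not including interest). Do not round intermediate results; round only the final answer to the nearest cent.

€1,861.09

Penalty periods: ⌈318/30⌉ = 11; penalty = 11 × 1% × €16,919.00 = €1,861.09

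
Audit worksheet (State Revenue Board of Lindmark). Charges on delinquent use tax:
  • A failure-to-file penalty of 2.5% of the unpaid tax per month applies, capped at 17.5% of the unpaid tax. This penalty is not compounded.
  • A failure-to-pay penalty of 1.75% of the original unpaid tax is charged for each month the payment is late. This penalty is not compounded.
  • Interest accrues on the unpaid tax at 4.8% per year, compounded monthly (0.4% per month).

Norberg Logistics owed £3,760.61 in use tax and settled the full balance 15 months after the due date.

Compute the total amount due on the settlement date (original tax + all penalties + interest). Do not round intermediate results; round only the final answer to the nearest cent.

Failure-to-file: 15 × 2.5% × £3,760.61 = £1,410.23…, capped at 17.5% × £3,760.61 = £658.11…
Failure-to-pay penalty: 15 × 1.75% × £3,760.61 = £987.16…
Interest: £3,760.61 × ((1 + 0.004)^15 − 1) = £3,760.61 × 0.0617095… = £232.0653…
Total = £3,760.61 + £1,645.2669… + £232.0653… = £5,637.94

£5,637.94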